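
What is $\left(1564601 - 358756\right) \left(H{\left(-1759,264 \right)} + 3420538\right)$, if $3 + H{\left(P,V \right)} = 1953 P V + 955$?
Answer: $-1089486791378110$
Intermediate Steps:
$H{\left(P,V \right)} = 952 + 1953 P V$ ($H{\left(P,V \right)} = -3 + \left(1953 P V + 955\right) = -3 + \left(955 + 1953 P V\right) = 952 + 1953 P V$)
$\left(1564601 - 358756\right) \left(H{\left(-1759,264 \right)} + 3420538\right) = \left(1564601 - 358756\right) \left(\left(952 + 1953 \left(-1759\right) 264\right) + 3420538\right) = 1205845 \left(\left(952 - 906926328\right) + 3420538\right) = 1205845 \left(-906925376 + 3420538\right) = 1205845 \left(-903504838\right) = -1089486791378110$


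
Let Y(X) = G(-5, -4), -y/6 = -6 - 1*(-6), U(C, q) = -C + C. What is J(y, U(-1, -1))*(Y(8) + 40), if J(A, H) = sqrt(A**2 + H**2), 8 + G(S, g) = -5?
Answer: 0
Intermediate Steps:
G(S, g) = -13 (G(S, g) = -8 - 5 = -13)
U(C, q) = 0
y = 0 (y = -6*(-6 - 1*(-6)) = -6*(-6 + 6) = -6*0 = 0)
Y(X) = -13
J(y, U(-1, -1))*(Y(8) + 40) = sqrt(0**2 + 0**2)*(-13 + 40) = sqrt(0 + 0)*27 = sqrt(0)*27 = 0*27 = 0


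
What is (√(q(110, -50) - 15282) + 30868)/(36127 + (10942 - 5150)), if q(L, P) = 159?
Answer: 30868/41919 + 71*I*√3/41919 ≈ 0.73637 + 0.0029336*I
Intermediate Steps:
(√(q(110, -50) - 15282) + 30868)/(36127 + (10942 - 5150)) = (√(159 - 15282) + 30868)/(36127 + (10942 - 5150)) = (√(-15123) + 30868)/(36127 + 5792) = (71*I*√3 + 30868)/41919 = (30868 + 71*I*√3)*(1/41919) = 30868/41919 + 71*I*√3/41919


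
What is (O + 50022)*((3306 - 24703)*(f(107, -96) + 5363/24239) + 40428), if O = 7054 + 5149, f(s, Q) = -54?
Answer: 1796550484375175/24239 ≈ 7.4118e+10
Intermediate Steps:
O = 12203
(O + 50022)*((3306 - 24703)*(f(107, -96) + 5363/24239) + 40428) = (12203 + 50022)*((3306 - 24703)*(-54 + 5363/24239) + 40428) = 62225*(-21397*(-54 + 5363*(1/24239)) + 40428) = 62225*(-21397*(-54 + 5363/24239) + 40428) = 62225*(-21397*(-1303543/24239) + 40428) = 62225*(27891909571/24239 + 40428) = 62225*(28871843863/24239) = 1796550484375175/24239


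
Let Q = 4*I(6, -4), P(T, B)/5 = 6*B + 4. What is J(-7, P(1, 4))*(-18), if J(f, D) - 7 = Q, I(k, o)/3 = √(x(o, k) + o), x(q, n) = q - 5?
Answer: -126 - 216*I*√13 ≈ -126.0 - 778.8*I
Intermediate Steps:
x(q, n) = -5 + q
P(T, B) = 20 + 30*B (P(T, B) = 5*(6*B + 4) = 5*(4 + 6*B) = 20 + 30*B)
I(k, o) = 3*√(-5 + 2*o) (I(k, o) = 3*√((-5 + o) + o) = 3*√(-5 + 2*o))
Q = 12*I*√13 (Q = 4*(3*√(-5 + 2*(-4))) = 4*(3*√(-5 - 8)) = 4*(3*√(-13)) = 4*(3*(I*√13)) = 4*(3*I*√13) = 12*I*√13 ≈ 43.267*I)
J(f, D) = 7 + 12*I*√13
J(-7, P(1, 4))*(-18) = (7 + 12*I*√13)*(-18) = -126 - 216*I*√13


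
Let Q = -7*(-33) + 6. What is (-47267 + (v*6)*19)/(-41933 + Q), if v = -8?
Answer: 48179/41696 ≈ 1.1555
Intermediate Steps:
Q = 237 (Q = 231 + 6 = 237)
(-47267 + (v*6)*19)/(-41933 + Q) = (-47267 - 8*6*19)/(-41933 + 237) = (-47267 - 48*19)/(-41696) = (-47267 - 912)*(-1/41696) = -48179*(-1/41696) = 48179/41696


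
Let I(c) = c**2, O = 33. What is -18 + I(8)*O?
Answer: 2094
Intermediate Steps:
-18 + I(8)*O = -18 + 8**2*33 = -18 + 64*33 = -18 + 2112 = 2094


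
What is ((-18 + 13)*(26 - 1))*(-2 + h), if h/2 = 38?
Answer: -9250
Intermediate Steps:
h = 76 (h = 2*38 = 76)
((-18 + 13)*(26 - 1))*(-2 + h) = ((-18 + 13)*(26 - 1))*(-2 + 76) = -5*25*74 = -125*74 = -9250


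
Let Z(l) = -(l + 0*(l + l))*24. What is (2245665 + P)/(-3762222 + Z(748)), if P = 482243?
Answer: -1363954/1890087 ≈ -0.72164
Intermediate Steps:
Z(l) = -24*l (Z(l) = -(l + 0*(2*l))*24 = -(l + 0)*24 = -l*24 = -24*l)
(2245665 + P)/(-3762222 + Z(748)) = (2245665 + 482243)/(-3762222 - 24*748) = 2727908/(-3762222 - 17952) = 2727908/(-3780174) = 2727908*(-1/3780174) = -1363954/1890087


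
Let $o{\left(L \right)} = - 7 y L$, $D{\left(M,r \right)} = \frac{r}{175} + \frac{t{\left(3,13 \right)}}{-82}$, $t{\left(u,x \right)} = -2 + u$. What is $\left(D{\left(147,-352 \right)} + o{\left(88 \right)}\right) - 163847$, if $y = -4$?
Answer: $- \frac{2315875089}{14350} \approx -1.6139 \cdot 10^{5}$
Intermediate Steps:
$D{\left(M,r \right)} = - \frac{1}{82} + \frac{r}{175}$ ($D{\left(M,r \right)} = \frac{r}{175} + \frac{-2 + 3}{-82} = r \frac{1}{175} + 1 \left(- \frac{1}{82}\right) = \frac{r}{175} - \frac{1}{82} = - \frac{1}{82} + \frac{r}{175}$)
$o{\left(L \right)} = 28 L$ ($o{\left(L \right)} = \left(-7\right) \left(-4\right) L = 28 L$)
$\left(D{\left(147,-352 \right)} + o{\left(88 \right)}\right) - 163847 = \left(\left(- \frac{1}{82} + \frac{1}{175} \left(-352\right)\right) + 28 \cdot 88\right) - 163847 = \left(\left(- \frac{1}{82} - \frac{352}{175}\right) + 2464\right) - 163847 = \left(- \frac{29039}{14350} + 2464\right) - 163847 = \frac{35329361}{14350} - 163847 = - \frac{2315875089}{14350}$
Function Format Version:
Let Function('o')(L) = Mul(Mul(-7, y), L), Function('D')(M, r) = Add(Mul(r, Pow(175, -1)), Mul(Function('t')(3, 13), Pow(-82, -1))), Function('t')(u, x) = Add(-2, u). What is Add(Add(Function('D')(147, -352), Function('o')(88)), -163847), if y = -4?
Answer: Rational(-2315875089, 14350) ≈ -1.6139e+5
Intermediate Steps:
Function('D')(M, r) = Add(Rational(-1, 82), Mul(Rational(1, 175), r)) (Function('D')(M, r) = Add(Mul(r, Pow(175, -1)), Mul(Add(-2, 3), Pow(-82, -1))) = Add(Mul(r, Rational(1, 175)), Mul(1, Rational(-1, 82))) = Add(Mul(Rational(1, 175), r), Rational(-1, 82)) = Add(Rational(-1, 82), Mul(Rational(1, 175), r)))
Function('o')(L) = Mul(28, L) (Function('o')(L) = Mul(Mul(-7, -4), L) = Mul(28, L))
Add(Add(Function('D')(147, -352), Function('o')(88)), -163847) = Add(Add(Add(Rational(-1, 82), Mul(Rational(1, 175), -352)), Mul(28, 88)), -163847) = Add(Add(Add(Rational(-1, 82), Rational(-352, 175)), 2464), -163847) = Add(Add(Rational(-29039, 14350), 2464), -163847) = Add(Rational(35329361, 14350), -163847) = Rational(-2315875089, 14350)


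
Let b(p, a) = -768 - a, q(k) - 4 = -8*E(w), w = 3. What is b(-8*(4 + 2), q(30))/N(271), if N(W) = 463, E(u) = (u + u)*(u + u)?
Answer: -484/463 ≈ -1.0454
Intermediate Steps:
E(u) = 4*u**2 (E(u) = (2*u)*(2*u) = 4*u**2)
q(k) = -284 (q(k) = 4 - 32*3**2 = 4 - 32*9 = 4 - 8*36 = 4 - 288 = -284)
b(-8*(4 + 2), q(30))/N(271) = (-768 - 1*(-284))/463 = (-768 + 284)*(1/463) = -484*1/463 = -484/463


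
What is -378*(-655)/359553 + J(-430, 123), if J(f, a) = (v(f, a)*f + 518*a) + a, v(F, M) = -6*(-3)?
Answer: 6723364077/119851 ≈ 56098.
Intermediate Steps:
v(F, M) = 18
J(f, a) = 18*f + 519*a (J(f, a) = (18*f + 518*a) + a = 18*f + 519*a)
-378*(-655)/359553 + J(-430, 123) = -378*(-655)/359553 + (18*(-430) + 519*123) = 247590*(1/359553) + (-7740 + 63837) = 82530/119851 + 56097 = 6723364077/119851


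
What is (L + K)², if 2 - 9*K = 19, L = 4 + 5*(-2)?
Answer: 5041/81 ≈ 62.235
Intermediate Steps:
L = -6 (L = 4 - 10 = -6)
K = -17/9 (K = 2/9 - ⅑*19 = 2/9 - 19/9 = -17/9 ≈ -1.8889)
(L + K)² = (-6 - 17/9)² = (-71/9)² = 5041/81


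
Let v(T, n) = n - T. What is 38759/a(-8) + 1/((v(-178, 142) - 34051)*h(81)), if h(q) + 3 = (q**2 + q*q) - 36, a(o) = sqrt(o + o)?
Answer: -1/441302673 - 38759*I/4 ≈ -2.266e-9 - 9689.8*I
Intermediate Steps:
a(o) = sqrt(2)*sqrt(o) (a(o) = sqrt(2*o) = sqrt(2)*sqrt(o))
h(q) = -39 + 2*q**2 (h(q) = -3 + ((q**2 + q*q) - 36) = -3 + ((q**2 + q**2) - 36) = -3 + (2*q**2 - 36) = -3 + (-36 + 2*q**2) = -39 + 2*q**2)
38759/a(-8) + 1/((v(-178, 142) - 34051)*h(81)) = 38759/((sqrt(2)*sqrt(-8))) + 1/(((142 - 1*(-178)) - 34051)*(-39 + 2*81**2)) = 38759/((sqrt(2)*(2*I*sqrt(2)))) + 1/(((142 + 178) - 34051)*(-39 + 2*6561)) = 38759/((4*I)) + 1/((320 - 34051)*(-39 + 13122)) = 38759*(-I/4) + 1/(-33731*13083) = -38759*I/4 - 1/33731*1/13083 = -38759*I/4 - 1/441302673 = -1/441302673 - 38759*I/4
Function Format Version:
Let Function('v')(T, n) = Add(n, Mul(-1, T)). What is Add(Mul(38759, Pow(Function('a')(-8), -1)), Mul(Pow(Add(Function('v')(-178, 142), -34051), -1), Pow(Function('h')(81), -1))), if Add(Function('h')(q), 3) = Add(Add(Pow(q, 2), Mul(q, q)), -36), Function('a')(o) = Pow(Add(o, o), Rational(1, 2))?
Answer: Add(Rational(-1, 441302673), Mul(Rational(-38759, 4), I)) ≈ Add(-2.2660e-9, Mul(-9689.8, I))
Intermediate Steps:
Function('a')(o) = Mul(Pow(2, Rational(1, 2)), Pow(o, Rational(1, 2))) (Function('a')(o) = Pow(Mul(2, o), Rational(1, 2)) = Mul(Pow(2, Rational(1, 2)), Pow(o, Rational(1, 2))))
Function('h')(q) = Add(-39, Mul(2, Pow(q, 2))) (Function('h')(q) = Add(-3, Add(Add(Pow(q, 2), Mul(q, q)), -36)) = Add(-3, Add(Add(Pow(q, 2), Pow(q, 2)), -36)) = Add(-3, Add(Mul(2, Pow(q, 2)), -36)) = Add(-3, Add(-36, Mul(2, Pow(q, 2)))) = Add(-39, Mul(2, Pow(q, 2))))
Add(Mul(38759, Pow(Function('a')(-8), -1)), Mul(Pow(Add(Function('v')(-178, 142), -34051), -1), Pow(Function('h')(81), -1))) = Add(Mul(38759, Pow(Mul(Pow(2, Rational(1, 2)), Pow(-8, Rational(1, 2))), -1)), Mul(Pow(Add(Add(142, Mul(-1, -178)), -34051), -1), Pow(Add(-39, Mul(2, Pow(81, 2))), -1))) = Add(Mul(38759, Pow(Mul(Pow(2, Rational(1, 2)), Mul(2, I, Pow(2, Rational(1, 2)))), -1)), Mul(Pow(Add(Add(142, 178), -34051), -1), Pow(Add(-39, Mul(2, 6561)), -1))) = Add(Mul(38759, Pow(Mul(4, I), -1)), Mul(Pow(Add(320, -34051), -1), Pow(Add(-39, 13122), -1))) = Add(Mul(38759, Mul(Rational(-1, 4), I)), Mul(Pow(-33731, -1), Pow(13083, -1))) = Add(Mul(Rational(-38759, 4), I), Mul(Rational(-1, 33731), Rational(1, 13083))) = Add(Mul(Rational(-38759, 4), I), Rational(-1, 441302673)) = Add(Rational(-1, 441302673), Mul(Rational(-38759, 4), I))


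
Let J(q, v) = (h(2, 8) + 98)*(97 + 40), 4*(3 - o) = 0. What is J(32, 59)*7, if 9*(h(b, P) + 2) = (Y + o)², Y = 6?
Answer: 100695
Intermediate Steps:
o = 3 (o = 3 - ¼*0 = 3 + 0 = 3)
h(b, P) = 7 (h(b, P) = -2 + (6 + 3)²/9 = -2 + (⅑)*9² = -2 + (⅑)*81 = -2 + 9 = 7)
J(q, v) = 14385 (J(q, v) = (7 + 98)*(97 + 40) = 105*137 = 14385)
J(32, 59)*7 = 14385*7 = 100695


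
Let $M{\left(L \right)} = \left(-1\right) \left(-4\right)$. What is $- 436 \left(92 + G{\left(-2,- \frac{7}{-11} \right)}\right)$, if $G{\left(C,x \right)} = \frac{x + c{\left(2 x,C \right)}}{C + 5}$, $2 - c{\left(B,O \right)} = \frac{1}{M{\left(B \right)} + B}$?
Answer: $- \frac{38727482}{957} \approx -40468.0$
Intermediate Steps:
$M{\left(L \right)} = 4$
$c{\left(B,O \right)} = 2 - \frac{1}{4 + B}$
$G{\left(C,x \right)} = \frac{x + \frac{7 + 4 x}{4 + 2 x}}{5 + C}$ ($G{\left(C,x \right)} = \frac{x + \frac{7 + 2 \cdot 2 x}{4 + 2 x}}{C + 5} = \frac{x + \frac{7 + 4 x}{4 + 2 x}}{5 + C}$)
$- 436 \left(92 + G{\left(-2,- \frac{7}{-11} \right)}\right) = - 436 \left(92 + \frac{\frac{7}{2} + 2 \left(- \frac{7}{-11}\right) + - \frac{7}{-11} \left(2 - \frac{7}{-11}\right)}{\left(2 - \frac{7}{-11}\right) \left(5 - 2\right)}\right) = - 436 \left(92 + \frac{\frac{7}{2} + 2 \left(\left(-7\right) \left(- \frac{1}{11}\right)\right) + \left(-7\right) \left(- \frac{1}{11}\right) \left(2 - - \frac{7}{11}\right)}{\left(2 - - \frac{7}{11}\right) 3}\right) = - 436 \left(92 + \frac{1}{2 + \frac{7}{11}} \cdot \frac{1}{3} \left(\frac{7}{2} + 2 \cdot \frac{7}{11} + \frac{7 \left(2 + \frac{7}{11}\right)}{11}\right)\right) = - 436 \left(92 + \frac{1}{\frac{29}{11}} \cdot \frac{1}{3} \left(\frac{7}{2} + \frac{14}{11} + \frac{7}{11} \cdot \frac{29}{11}\right)\right) = - 436 \left(92 + \frac{11}{29} \cdot \frac{1}{3} \left(\frac{7}{2} + \frac{14}{11} + \frac{203}{121}\right)\right) = - 436 \left(92 + \frac{11}{29} \cdot \frac{1}{3} \cdot \frac{1561}{242}\right) = - 436 \left(92 + \frac{1561}{1914}\right) = \left(-436\right) \frac{177649}{1914} = - \frac{38727482}{957}$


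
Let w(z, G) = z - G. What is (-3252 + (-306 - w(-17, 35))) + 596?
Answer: -2910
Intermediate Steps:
(-3252 + (-306 - w(-17, 35))) + 596 = (-3252 + (-306 - (-17 - 1*35))) + 596 = (-3252 + (-306 - (-17 - 35))) + 596 = (-3252 + (-306 - 1*(-52))) + 596 = (-3252 + (-306 + 52)) + 596 = (-3252 - 254) + 596 = -3506 + 596 = -2910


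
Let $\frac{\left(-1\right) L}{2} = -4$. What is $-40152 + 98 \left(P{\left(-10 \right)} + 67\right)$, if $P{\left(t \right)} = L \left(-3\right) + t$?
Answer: $-36918$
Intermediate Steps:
$L = 8$ ($L = \left(-2\right) \left(-4\right) = 8$)
$P{\left(t \right)} = -24 + t$ ($P{\left(t \right)} = 8 \left(-3\right) + t = -24 + t$)
$-40152 + 98 \left(P{\left(-10 \right)} + 67\right) = -40152 + 98 \left(\left(-24 - 10\right) + 67\right) = -40152 + 98 \left(-34 + 67\right) = -40152 + 98 \cdot 33 = -40152 + 3234 = -36918$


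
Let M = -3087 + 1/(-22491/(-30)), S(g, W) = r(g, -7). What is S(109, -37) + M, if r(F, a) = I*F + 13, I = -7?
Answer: -28765979/7497 ≈ -3837.0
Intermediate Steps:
r(F, a) = 13 - 7*F (r(F, a) = -7*F + 13 = 13 - 7*F)
S(g, W) = 13 - 7*g
M = -23143229/7497 (M = -3087 + 1/(-22491*(-1/30)) = -3087 + 1/(7497/10) = -3087 + 10/7497 = -23143229/7497 ≈ -3087.0)
S(109, -37) + M = (13 - 7*109) - 23143229/7497 = (13 - 763) - 23143229/7497 = -750 - 23143229/7497 = -28765979/7497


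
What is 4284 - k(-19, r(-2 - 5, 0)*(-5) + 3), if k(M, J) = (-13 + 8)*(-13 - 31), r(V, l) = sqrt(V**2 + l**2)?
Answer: 4064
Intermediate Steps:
k(M, J) = 220 (k(M, J) = -5*(-44) = 220)
4284 - k(-19, r(-2 - 5, 0)*(-5) + 3) = 4284 - 1*220 = 4284 - 220 = 4064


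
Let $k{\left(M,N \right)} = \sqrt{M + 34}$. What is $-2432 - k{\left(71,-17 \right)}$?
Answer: $-2432 - \sqrt{105} \approx -2442.2$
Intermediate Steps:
$k{\left(M,N \right)} = \sqrt{34 + M}$
$-2432 - k{\left(71,-17 \right)} = -2432 - \sqrt{34 + 71} = -2432 - \sqrt{105}$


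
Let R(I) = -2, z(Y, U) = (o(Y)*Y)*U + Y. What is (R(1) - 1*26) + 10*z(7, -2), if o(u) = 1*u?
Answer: -938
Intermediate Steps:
o(u) = u
z(Y, U) = Y + U*Y² (z(Y, U) = (Y*Y)*U + Y = Y²*U + Y = U*Y² + Y = Y + U*Y²)
(R(1) - 1*26) + 10*z(7, -2) = (-2 - 1*26) + 10*(7*(1 - 2*7)) = (-2 - 26) + 10*(7*(1 - 14)) = -28 + 10*(7*(-13)) = -28 + 10*(-91) = -28 - 910 = -938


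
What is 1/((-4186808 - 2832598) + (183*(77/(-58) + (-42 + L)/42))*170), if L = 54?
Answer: -203/1431519183 ≈ -1.4181e-7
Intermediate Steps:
1/((-4186808 - 2832598) + (183*(77/(-58) + (-42 + L)/42))*170) = 1/((-4186808 - 2832598) + (183*(77/(-58) + (-42 + 54)/42))*170) = 1/(-7019406 + (183*(77*(-1/58) + 12*(1/42)))*170) = 1/(-7019406 + (183*(-77/58 + 2/7))*170) = 1/(-7019406 + (183*(-423/406))*170) = 1/(-7019406 - 77409/406*170) = 1/(-7019406 - 6579765/203) = 1/(-1431519183/203) = -203/1431519183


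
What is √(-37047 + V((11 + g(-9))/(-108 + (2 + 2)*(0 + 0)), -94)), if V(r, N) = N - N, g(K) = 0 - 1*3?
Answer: I*√37047 ≈ 192.48*I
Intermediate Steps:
g(K) = -3 (g(K) = 0 - 3 = -3)
V(r, N) = 0
√(-37047 + V((11 + g(-9))/(-108 + (2 + 2)*(0 + 0)), -94)) = √(-37047 + 0) = √(-37047) = I*√37047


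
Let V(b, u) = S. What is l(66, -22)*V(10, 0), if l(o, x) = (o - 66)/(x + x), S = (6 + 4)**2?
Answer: 0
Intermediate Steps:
S = 100 (S = 10**2 = 100)
V(b, u) = 100
l(o, x) = (-66 + o)/(2*x) (l(o, x) = (-66 + o)/((2*x)) = (-66 + o)*(1/(2*x)) = (-66 + o)/(2*x))
l(66, -22)*V(10, 0) = ((1/2)*(-66 + 66)/(-22))*100 = ((1/2)*(-1/22)*0)*100 = 0*100 = 0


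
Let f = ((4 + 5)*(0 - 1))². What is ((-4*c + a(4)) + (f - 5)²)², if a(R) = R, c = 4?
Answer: 33223696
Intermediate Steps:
f = 81 (f = (9*(-1))² = (-9)² = 81)
((-4*c + a(4)) + (f - 5)²)² = ((-4*4 + 4) + (81 - 5)²)² = ((-16 + 4) + 76²)² = (-12 + 5776)² = 5764² = 33223696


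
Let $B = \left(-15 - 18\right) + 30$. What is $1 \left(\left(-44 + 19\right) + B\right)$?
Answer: $-28$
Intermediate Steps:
$B = -3$ ($B = -33 + 30 = -3$)
$1 \left(\left(-44 + 19\right) + B\right) = 1 \left(\left(-44 + 19\right) - 3\right) = 1 \left(-25 - 3\right) = 1 \left(-28\right) = -28$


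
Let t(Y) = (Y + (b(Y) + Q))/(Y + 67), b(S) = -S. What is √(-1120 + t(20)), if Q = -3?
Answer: 9*I*√11629/29 ≈ 33.467*I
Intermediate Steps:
t(Y) = -3/(67 + Y) (t(Y) = (Y + (-Y - 3))/(Y + 67) = (Y + (-3 - Y))/(67 + Y) = -3/(67 + Y))
√(-1120 + t(20)) = √(-1120 - 3/(67 + 20)) = √(-1120 - 3/87) = √(-1120 - 3*1/87) = √(-1120 - 1/29) = √(-32481/29) = 9*I*√11629/29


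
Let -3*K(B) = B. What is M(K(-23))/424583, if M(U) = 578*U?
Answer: 13294/1273749 ≈ 0.010437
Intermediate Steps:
K(B) = -B/3
M(K(-23))/424583 = (578*(-⅓*(-23)))/424583 = (578*(23/3))*(1/424583) = (13294/3)*(1/424583) = 13294/1273749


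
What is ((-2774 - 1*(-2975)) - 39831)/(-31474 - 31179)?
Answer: 39630/62653 ≈ 0.63253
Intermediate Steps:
((-2774 - 1*(-2975)) - 39831)/(-31474 - 31179) = ((-2774 + 2975) - 39831)/(-62653) = (201 - 39831)*(-1/62653) = -39630*(-1/62653) = 39630/62653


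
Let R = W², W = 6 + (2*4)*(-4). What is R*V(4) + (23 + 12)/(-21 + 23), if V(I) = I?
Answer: 5443/2 ≈ 2721.5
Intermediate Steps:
W = -26 (W = 6 + 8*(-4) = 6 - 32 = -26)
R = 676 (R = (-26)² = 676)
R*V(4) + (23 + 12)/(-21 + 23) = 676*4 + (23 + 12)/(-21 + 23) = 2704 + 35/2 = 5443/2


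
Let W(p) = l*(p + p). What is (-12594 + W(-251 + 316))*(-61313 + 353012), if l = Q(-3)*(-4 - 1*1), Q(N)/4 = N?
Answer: -1398405006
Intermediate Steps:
Q(N) = 4*N
l = 60 (l = (4*(-3))*(-4 - 1*1) = -12*(-4 - 1) = -12*(-5) = 60)
W(p) = 120*p (W(p) = 60*(p + p) = 60*(2*p) = 120*p)
(-12594 + W(-251 + 316))*(-61313 + 353012) = (-12594 + 120*(-251 + 316))*(-61313 + 353012) = (-12594 + 120*65)*291699 = (-12594 + 7800)*291699 = -4794*291699 = -1398405006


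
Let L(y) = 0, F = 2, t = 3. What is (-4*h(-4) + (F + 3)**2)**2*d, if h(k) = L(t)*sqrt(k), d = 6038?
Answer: 3773750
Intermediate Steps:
h(k) = 0 (h(k) = 0*sqrt(k) = 0)
(-4*h(-4) + (F + 3)**2)**2*d = (-4*0 + (2 + 3)**2)**2*6038 = (0 + 5**2)**2*6038 = (0 + 25)**2*6038 = 25**2*6038 = 625*6038 = 3773750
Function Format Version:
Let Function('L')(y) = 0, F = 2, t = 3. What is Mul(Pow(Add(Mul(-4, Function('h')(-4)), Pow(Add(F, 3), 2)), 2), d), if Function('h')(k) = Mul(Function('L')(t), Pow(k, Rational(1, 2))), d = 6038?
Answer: 3773750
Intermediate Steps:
Function('h')(k) = 0 (Function('h')(k) = Mul(0, Pow(k, Rational(1, 2))) = 0)
Mul(Pow(Add(Mul(-4, Function('h')(-4)), Pow(Add(F, 3), 2)), 2), d) = Mul(Pow(Add(Mul(-4, 0), Pow(Add(2, 3), 2)), 2), 6038) = Mul(Pow(Add(0, Pow(5, 2)), 2), 6038) = Mul(Pow(Add(0, 25), 2), 6038) = Mul(Pow(25, 2), 6038) = Mul(625, 6038) = 3773750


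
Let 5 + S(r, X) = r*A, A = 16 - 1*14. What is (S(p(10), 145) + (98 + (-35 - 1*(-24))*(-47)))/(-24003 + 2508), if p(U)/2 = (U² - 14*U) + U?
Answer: -98/4299 ≈ -0.022796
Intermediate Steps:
p(U) = -26*U + 2*U² (p(U) = 2*((U² - 14*U) + U) = 2*(U² - 13*U) = -26*U + 2*U²)
A = 2 (A = 16 - 14 = 2)
S(r, X) = -5 + 2*r (S(r, X) = -5 + r*2 = -5 + 2*r)
(S(p(10), 145) + (98 + (-35 - 1*(-24))*(-47)))/(-24003 + 2508) = ((-5 + 2*(2*10*(-13 + 10))) + (98 + (-35 - 1*(-24))*(-47)))/(-24003 + 2508) = ((-5 + 2*(2*10*(-3))) + (98 + (-35 + 24)*(-47)))/(-21495) = ((-5 + 2*(-60)) + (98 - 11*(-47)))*(-1/21495) = ((-5 - 120) + (98 + 517))*(-1/21495) = (-125 + 615)*(-1/21495) = 490*(-1/21495) = -98/4299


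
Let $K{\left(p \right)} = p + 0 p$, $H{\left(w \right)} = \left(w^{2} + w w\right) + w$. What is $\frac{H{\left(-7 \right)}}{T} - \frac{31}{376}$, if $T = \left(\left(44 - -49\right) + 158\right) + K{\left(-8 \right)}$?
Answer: $\frac{26683}{91368} \approx 0.29204$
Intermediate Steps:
$H{\left(w \right)} = w + 2 w^{2}$ ($H{\left(w \right)} = \left(w^{2} + w^{2}\right) + w = 2 w^{2} + w = w + 2 w^{2}$)
$K{\left(p \right)} = p$ ($K{\left(p \right)} = p + 0 = p$)
$T = 243$ ($T = \left(\left(44 - -49\right) + 158\right) - 8 = \left(\left(44 + 49\right) + 158\right) - 8 = \left(93 + 158\right) - 8 = 251 - 8 = 243$)
$\frac{H{\left(-7 \right)}}{T} - \frac{31}{376} = \frac{\left(-7\right) \left(1 + 2 \left(-7\right)\right)}{243} - \frac{31}{376} = - 7 \left(1 - 14\right) \frac{1}{243} - \frac{31}{376} = \left(-7\right) \left(-13\right) \frac{1}{243} - \frac{31}{376} = 91 \cdot \frac{1}{243} - \frac{31}{376} = \frac{91}{243} - \frac{31}{376} = \frac{26683}{91368}$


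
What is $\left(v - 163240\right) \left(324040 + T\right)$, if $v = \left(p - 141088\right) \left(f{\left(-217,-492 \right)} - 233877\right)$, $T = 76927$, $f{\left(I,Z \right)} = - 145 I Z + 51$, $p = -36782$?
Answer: $1120765639023382660$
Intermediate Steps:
$f{\left(I,Z \right)} = 51 - 145 I Z$ ($f{\left(I,Z \right)} = - 145 I Z + 51 = 51 - 145 I Z$)
$v = 2795156969220$ ($v = \left(-36782 - 141088\right) \left(\left(51 - \left(-31465\right) \left(-492\right)\right) - 233877\right) = - 177870 \left(\left(51 - 15480780\right) - 233877\right) = - 177870 \left(-15480729 - 233877\right) = \left(-177870\right) \left(-15714606\right) = 2795156969220$)
$\left(v - 163240\right) \left(324040 + T\right) = \left(2795156969220 - 163240\right) \left(324040 + 76927\right) = 2795156805980 \cdot 400967 = 1120765639023382660$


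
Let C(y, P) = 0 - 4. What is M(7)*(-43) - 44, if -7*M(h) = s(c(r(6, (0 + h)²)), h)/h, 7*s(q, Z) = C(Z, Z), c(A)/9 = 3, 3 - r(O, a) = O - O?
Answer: -15264/343 ≈ -44.501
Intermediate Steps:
r(O, a) = 3 (r(O, a) = 3 - (O - O) = 3 - 1*0 = 3 + 0 = 3)
c(A) = 27 (c(A) = 9*3 = 27)
C(y, P) = -4
s(q, Z) = -4/7 (s(q, Z) = (⅐)*(-4) = -4/7)
M(h) = 4/(49*h) (M(h) = -(-4)/(49*h) = 4/(49*h))
M(7)*(-43) - 44 = ((4/49)/7)*(-43) - 44 = ((4/49)*(⅐))*(-43) - 44 = (4/343)*(-43) - 44 = -172/343 - 44 = -15264/343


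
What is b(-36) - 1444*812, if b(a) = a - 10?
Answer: -1172574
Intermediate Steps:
b(a) = -10 + a
b(-36) - 1444*812 = (-10 - 36) - 1444*812 = -46 - 1172528 = -1172574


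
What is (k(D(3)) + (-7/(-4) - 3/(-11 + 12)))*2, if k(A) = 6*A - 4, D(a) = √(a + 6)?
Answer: 51/2 ≈ 25.500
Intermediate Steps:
D(a) = √(6 + a)
k(A) = -4 + 6*A
(k(D(3)) + (-7/(-4) - 3/(-11 + 12)))*2 = ((-4 + 6*√(6 + 3)) + (-7/(-4) - 3/(-11 + 12)))*2 = ((-4 + 6*√9) + (-7*(-¼) - 3/1))*2 = ((-4 + 6*3) + (7/4 - 3*1))*2 = ((-4 + 18) + (7/4 - 3))*2 = (14 - 5/4)*2 = (51/4)*2 = 51/2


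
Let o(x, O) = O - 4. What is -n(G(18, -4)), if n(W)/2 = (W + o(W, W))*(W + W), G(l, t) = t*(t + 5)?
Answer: -192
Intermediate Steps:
o(x, O) = -4 + O
G(l, t) = t*(5 + t)
n(W) = 4*W*(-4 + 2*W) (n(W) = 2*((W + (-4 + W))*(W + W)) = 2*((-4 + 2*W)*(2*W)) = 2*(2*W*(-4 + 2*W)) = 4*W*(-4 + 2*W))
-n(G(18, -4)) = -8*(-4*(5 - 4))*(-2 - 4*(5 - 4)) = -8*(-4*1)*(-2 - 4*1) = -8*(-4)*(-2 - 4) = -8*(-4)*(-6) = -1*192 = -192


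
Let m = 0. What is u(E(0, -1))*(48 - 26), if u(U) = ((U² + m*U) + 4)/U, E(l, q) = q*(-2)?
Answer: 88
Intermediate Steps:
E(l, q) = -2*q
u(U) = (4 + U²)/U (u(U) = ((U² + 0*U) + 4)/U = ((U² + 0) + 4)/U = (U² + 4)/U = (4 + U²)/U)
u(E(0, -1))*(48 - 26) = (-2*(-1) + 4/((-2*(-1))))*(48 - 26) = (2 + 4/2)*22 = (2 + 4*(½))*22 = (2 + 2)*22 = 4*22 = 88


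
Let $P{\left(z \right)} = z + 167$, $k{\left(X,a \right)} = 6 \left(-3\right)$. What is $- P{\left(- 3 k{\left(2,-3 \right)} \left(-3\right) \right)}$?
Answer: $-5$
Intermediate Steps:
$k{\left(X,a \right)} = -18$
$P{\left(z \right)} = 167 + z$
$- P{\left(- 3 k{\left(2,-3 \right)} \left(-3\right) \right)} = - (167 + \left(-3\right) \left(-18\right) \left(-3\right)) = - (167 + 54 \left(-3\right)) = - (167 - 162) = \left(-1\right) 5 = -5$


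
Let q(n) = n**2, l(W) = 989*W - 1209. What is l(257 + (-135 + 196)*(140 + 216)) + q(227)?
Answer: 21781617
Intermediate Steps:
l(W) = -1209 + 989*W
l(257 + (-135 + 196)*(140 + 216)) + q(227) = (-1209 + 989*(257 + (-135 + 196)*(140 + 216))) + 227**2 = (-1209 + 989*(257 + 61*356)) + 51529 = (-1209 + 989*(257 + 21716)) + 51529 = (-1209 + 989*21973) + 51529 = (-1209 + 21731297) + 51529 = 21730088 + 51529 = 21781617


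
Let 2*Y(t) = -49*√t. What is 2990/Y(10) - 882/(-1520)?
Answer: 441/760 - 598*√10/49 ≈ -38.012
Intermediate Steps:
Y(t) = -49*√t/2 (Y(t) = (-49*√t)/2 = -49*√t/2)
2990/Y(10) - 882/(-1520) = 2990/((-49*√10/2)) - 882/(-1520) = 2990*(-√10/245) - 882*(-1/1520) = -598*√10/49 + 441/760 = 441/760 - 598*√10/49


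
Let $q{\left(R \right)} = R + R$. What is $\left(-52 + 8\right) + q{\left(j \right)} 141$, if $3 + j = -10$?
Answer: $-3710$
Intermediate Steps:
$j = -13$ ($j = -3 - 10 = -13$)
$q{\left(R \right)} = 2 R$
$\left(-52 + 8\right) + q{\left(j \right)} 141 = \left(-52 + 8\right) + 2 \left(-13\right) 141 = -44 - 3666 = -3710$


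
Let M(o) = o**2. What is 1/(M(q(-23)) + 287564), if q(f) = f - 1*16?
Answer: 1/289085 ≈ 3.4592e-6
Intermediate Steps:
q(f) = -16 + f (q(f) = f - 16 = -16 + f)
1/(M(q(-23)) + 287564) = 1/((-16 - 23)**2 + 287564) = 1/((-39)**2 + 287564) = 1/(1521 + 287564) = 1/289085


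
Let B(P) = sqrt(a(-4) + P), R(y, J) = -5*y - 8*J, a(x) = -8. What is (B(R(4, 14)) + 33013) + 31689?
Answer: 64702 + 2*I*sqrt(35) ≈ 64702.0 + 11.832*I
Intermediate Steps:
R(y, J) = -8*J - 5*y
B(P) = sqrt(-8 + P)
(B(R(4, 14)) + 33013) + 31689 = (sqrt(-8 + (-8*14 - 5*4)) + 33013) + 31689 = (sqrt(-8 + (-112 - 20)) + 33013) + 31689 = (sqrt(-8 - 132) + 33013) + 31689 = (sqrt(-140) + 33013) + 31689 = (2*I*sqrt(35) + 33013) + 31689 = (33013 + 2*I*sqrt(35)) + 31689 = 64702 + 2*I*sqrt(35)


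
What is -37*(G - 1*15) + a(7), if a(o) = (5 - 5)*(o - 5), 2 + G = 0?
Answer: 629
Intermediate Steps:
G = -2 (G = -2 + 0 = -2)
a(o) = 0 (a(o) = 0*(-5 + o) = 0)
-37*(G - 1*15) + a(7) = -37*(-2 - 1*15) + 0 = -37*(-2 - 15) + 0 = -37*(-17) + 0 = 629 + 0 = 629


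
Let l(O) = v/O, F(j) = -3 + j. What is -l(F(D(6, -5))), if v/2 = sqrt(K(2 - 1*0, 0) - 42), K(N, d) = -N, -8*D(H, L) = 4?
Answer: 8*I*sqrt(11)/7 ≈ 3.7904*I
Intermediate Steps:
D(H, L) = -1/2 (D(H, L) = -1/8*4 = -1/2)
v = 4*I*sqrt(11) (v = 2*sqrt(-(2 - 1*0) - 42) = 2*sqrt(-(2 + 0) - 42) = 2*sqrt(-1*2 - 42) = 2*sqrt(-2 - 42) = 2*sqrt(-44) = 2*(2*I*sqrt(11)) = 4*I*sqrt(11) ≈ 13.266*I)
l(O) = 4*I*sqrt(11)/O (l(O) = (4*I*sqrt(11))/O = 4*I*sqrt(11)/O)
-l(F(D(6, -5))) = -4*I*sqrt(11)/(-3 - 1/2) = -4*I*sqrt(11)/(-7/2) = -4*I*sqrt(11)*(-2)/7 = -(-8)*I*sqrt(11)/7 = 8*I*sqrt(11)/7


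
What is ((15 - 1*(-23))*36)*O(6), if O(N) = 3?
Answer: 4104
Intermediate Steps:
((15 - 1*(-23))*36)*O(6) = ((15 - 1*(-23))*36)*3 = ((15 + 23)*36)*3 = (38*36)*3 = 1368*3 = 4104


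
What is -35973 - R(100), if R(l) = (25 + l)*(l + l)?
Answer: -60973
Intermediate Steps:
R(l) = 2*l*(25 + l) (R(l) = (25 + l)*(2*l) = 2*l*(25 + l))
-35973 - R(100) = -35973 - 2*100*(25 + 100) = -35973 - 2*100*125 = -35973 - 1*25000 = -35973 - 25000 = -60973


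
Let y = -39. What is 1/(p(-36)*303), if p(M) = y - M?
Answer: -1/909 ≈ -0.0011001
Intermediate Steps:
p(M) = -39 - M
1/(p(-36)*303) = 1/((-39 - 1*(-36))*303) = 1/((-39 + 36)*303) = 1/(-3*303) = 1/(-909) = -1/909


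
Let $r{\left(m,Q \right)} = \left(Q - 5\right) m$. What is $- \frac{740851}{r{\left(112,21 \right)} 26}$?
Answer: $- \frac{740851}{46592} \approx -15.901$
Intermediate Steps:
$r{\left(m,Q \right)} = m \left(-5 + Q\right)$ ($r{\left(m,Q \right)} = \left(-5 + Q\right) m = m \left(-5 + Q\right)$)
$- \frac{740851}{r{\left(112,21 \right)} 26} = - \frac{740851}{112 \left(-5 + 21\right) 26} = - \frac{740851}{112 \cdot 16 \cdot 26} = - \frac{740851}{1792 \cdot 26} = - \frac{740851}{46592}$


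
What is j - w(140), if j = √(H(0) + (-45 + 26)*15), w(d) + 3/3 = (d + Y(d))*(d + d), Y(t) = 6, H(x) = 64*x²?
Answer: -40879 + I*√285 ≈ -40879.0 + 16.882*I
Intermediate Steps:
w(d) = -1 + 2*d*(6 + d) (w(d) = -1 + (d + 6)*(d + d) = -1 + (6 + d)*(2*d) = -1 + 2*d*(6 + d))
j = I*√285 (j = √(64*0² + (-45 + 26)*15) = √(64*0 - 19*15) = √(0 - 285) = √(-285) = I*√285 ≈ 16.882*I)
j - w(140) = I*√285 - (-1 + 2*140² + 12*140) = I*√285 - (-1 + 2*19600 + 1680) = I*√285 - (-1 + 39200 + 1680) = I*√285 - 1*40879 = I*√285 - 40879 = -40879 + I*√285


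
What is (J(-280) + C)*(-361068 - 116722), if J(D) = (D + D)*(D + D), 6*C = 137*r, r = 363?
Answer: -153795106415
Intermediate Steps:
C = 16577/2 (C = (137*363)/6 = (⅙)*49731 = 16577/2 ≈ 8288.5)
J(D) = 4*D² (J(D) = (2*D)*(2*D) = 4*D²)
(J(-280) + C)*(-361068 - 116722) = (4*(-280)² + 16577/2)*(-361068 - 116722) = (4*78400 + 16577/2)*(-477790) = (313600 + 16577/2)*(-477790) = (643777/2)*(-477790) = -153795106415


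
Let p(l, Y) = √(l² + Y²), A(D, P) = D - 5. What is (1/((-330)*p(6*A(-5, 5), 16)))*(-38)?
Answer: 19*√241/159060 ≈ 0.0018544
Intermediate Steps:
A(D, P) = -5 + D
p(l, Y) = √(Y² + l²)
(1/((-330)*p(6*A(-5, 5), 16)))*(-38) = (1/((-330)*(√(16² + (6*(-5 - 5))²))))*(-38) = -1/(330*√(256 + (6*(-10))²))*(-38) = -1/(330*√(256 + (-60)²))*(-38) = -1/(330*√(256 + 3600))*(-38) = -√241/964/330*(-38) = -√241/318120*(-38) = 19*√241/159060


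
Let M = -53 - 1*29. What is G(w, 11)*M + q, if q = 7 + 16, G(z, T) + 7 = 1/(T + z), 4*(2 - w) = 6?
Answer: 13567/23 ≈ 589.87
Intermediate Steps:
w = ½ (w = 2 - ¼*6 = 2 - 3/2 = ½ ≈ 0.50000)
G(z, T) = -7 + 1/(T + z)
M = -82 (M = -53 - 29 = -82)
q = 23
G(w, 11)*M + q = ((1 - 7*11 - 7*½)/(11 + ½))*(-82) + 23 = ((1 - 77 - 7/2)/(23/2))*(-82) + 23 = ((2/23)*(-159/2))*(-82) + 23 = -159/23*(-82) + 23 = 13038/23 + 23 = 13567/23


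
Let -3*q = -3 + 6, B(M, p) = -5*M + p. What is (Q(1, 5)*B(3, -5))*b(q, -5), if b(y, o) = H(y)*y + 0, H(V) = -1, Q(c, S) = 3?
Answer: -60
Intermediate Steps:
B(M, p) = p - 5*M
q = -1 (q = -(-3 + 6)/3 = -⅓*3 = -1)
b(y, o) = -y (b(y, o) = -y + 0 = -y)
(Q(1, 5)*B(3, -5))*b(q, -5) = (3*(-5 - 5*3))*(-1*(-1)) = (3*(-5 - 15))*1 = (3*(-20))*1 = -60*1 = -60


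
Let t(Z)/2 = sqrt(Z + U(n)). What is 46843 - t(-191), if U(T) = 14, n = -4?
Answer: 46843 - 2*I*sqrt(177) ≈ 46843.0 - 26.608*I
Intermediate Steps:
t(Z) = 2*sqrt(14 + Z) (t(Z) = 2*sqrt(Z + 14) = 2*sqrt(14 + Z))
46843 - t(-191) = 46843 - 2*sqrt(14 - 191) = 46843 - 2*sqrt(-177) = 46843 - 2*I*sqrt(177)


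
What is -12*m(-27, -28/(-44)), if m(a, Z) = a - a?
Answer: 0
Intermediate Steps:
m(a, Z) = 0
-12*m(-27, -28/(-44)) = -12*0 = 0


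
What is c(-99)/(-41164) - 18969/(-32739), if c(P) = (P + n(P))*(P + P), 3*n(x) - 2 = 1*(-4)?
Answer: 22461415/224611366 ≈ 0.10000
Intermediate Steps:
n(x) = -⅔ (n(x) = ⅔ + (1*(-4))/3 = ⅔ + (⅓)*(-4) = ⅔ - 4/3 = -⅔)
c(P) = 2*P*(-⅔ + P) (c(P) = (P - ⅔)*(P + P) = (-⅔ + P)*(2*P) = 2*P*(-⅔ + P))
c(-99)/(-41164) - 18969/(-32739) = ((⅔)*(-99)*(-2 + 3*(-99)))/(-41164) - 18969/(-32739) = ((⅔)*(-99)*(-2 - 297))*(-1/41164) - 18969*(-1/32739) = ((⅔)*(-99)*(-299))*(-1/41164) + 6323/10913 = 19734*(-1/41164) + 6323/10913 = -9867/20582 + 6323/10913 = 22461415/224611366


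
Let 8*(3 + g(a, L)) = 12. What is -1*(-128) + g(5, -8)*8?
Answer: 116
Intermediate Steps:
g(a, L) = -3/2 (g(a, L) = -3 + (1/8)*12 = -3 + 3/2 = -3/2)
-1*(-128) + g(5, -8)*8 = -1*(-128) - 3/2*8 = 128 - 12 = 116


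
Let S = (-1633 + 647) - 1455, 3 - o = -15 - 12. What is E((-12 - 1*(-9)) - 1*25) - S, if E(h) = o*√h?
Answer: 2441 + 60*I*√7 ≈ 2441.0 + 158.75*I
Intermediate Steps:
o = 30 (o = 3 - (-15 - 12) = 3 - 1*(-27) = 3 + 27 = 30)
E(h) = 30*√h
S = -2441 (S = -986 - 1455 = -2441)
E((-12 - 1*(-9)) - 1*25) - S = 30*√((-12 - 1*(-9)) - 1*25) - 1*(-2441) = 30*√((-12 + 9) - 25) + 2441 = 30*√(-3 - 25) + 2441 = 30*√(-28) + 2441 = 30*(2*I*√7) + 2441 = 60*I*√7 + 2441 = 2441 + 60*I*√7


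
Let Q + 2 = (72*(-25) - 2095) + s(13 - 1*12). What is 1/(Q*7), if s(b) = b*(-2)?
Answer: -1/27293 ≈ -3.6639e-5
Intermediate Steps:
s(b) = -2*b
Q = -3899 (Q = -2 + ((72*(-25) - 2095) - 2*(13 - 1*12)) = -2 + ((-1800 - 2095) - 2*(13 - 12)) = -2 + (-3895 - 2*1) = -2 + (-3895 - 2) = -2 - 3897 = -3899)
1/(Q*7) = 1/(-3899*7) = 1/(-27293) = -1/27293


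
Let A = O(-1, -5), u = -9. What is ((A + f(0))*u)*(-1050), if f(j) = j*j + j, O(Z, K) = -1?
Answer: -9450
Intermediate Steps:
f(j) = j + j² (f(j) = j² + j = j + j²)
A = -1
((A + f(0))*u)*(-1050) = ((-1 + 0*(1 + 0))*(-9))*(-1050) = ((-1 + 0*1)*(-9))*(-1050) = ((-1 + 0)*(-9))*(-1050) = -1*(-9)*(-1050) = 9*(-1050) = -9450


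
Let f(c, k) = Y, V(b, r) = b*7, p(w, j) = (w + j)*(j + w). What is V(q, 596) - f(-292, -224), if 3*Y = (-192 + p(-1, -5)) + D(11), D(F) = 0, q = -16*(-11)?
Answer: 1284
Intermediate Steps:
q = 176
p(w, j) = (j + w)**2 (p(w, j) = (j + w)*(j + w) = (j + w)**2)
V(b, r) = 7*b
Y = -52 (Y = ((-192 + (-5 - 1)**2) + 0)/3 = ((-192 + (-6)**2) + 0)/3 = ((-192 + 36) + 0)/3 = (-156 + 0)/3 = (1/3)*(-156) = -52)
f(c, k) = -52
V(q, 596) - f(-292, -224) = 7*176 - 1*(-52) = 1232 + 52 = 1284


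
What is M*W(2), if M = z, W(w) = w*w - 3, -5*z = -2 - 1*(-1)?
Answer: ⅕ ≈ 0.20000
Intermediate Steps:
z = ⅕ (z = -(-2 - 1*(-1))/5 = -(-2 + 1)/5 = -⅕*(-1) = ⅕ ≈ 0.20000)
W(w) = -3 + w² (W(w) = w² - 3 = -3 + w²)
M = ⅕ ≈ 0.20000
M*W(2) = (-3 + 2²)/5 = (-3 + 4)/5 = (⅕)*1 = ⅕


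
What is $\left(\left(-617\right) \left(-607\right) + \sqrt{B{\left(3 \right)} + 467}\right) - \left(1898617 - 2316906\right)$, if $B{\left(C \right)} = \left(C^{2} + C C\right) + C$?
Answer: $792808 + 2 \sqrt{122} \approx 7.9283 \cdot 10^{5}$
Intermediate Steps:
$B{\left(C \right)} = C + 2 C^{2}$ ($B{\left(C \right)} = \left(C^{2} + C^{2}\right) + C = 2 C^{2} + C = C + 2 C^{2}$)
$\left(\left(-617\right) \left(-607\right) + \sqrt{B{\left(3 \right)} + 467}\right) - \left(1898617 - 2316906\right) = \left(\left(-617\right) \left(-607\right) + \sqrt{3 \left(1 + 2 \cdot 3\right) + 467}\right) - \left(1898617 - 2316906\right) = \left(374519 + \sqrt{3 \left(1 + 6\right) + 467}\right) - -418289 = \left(374519 + \sqrt{3 \cdot 7 + 467}\right) + 418289 = \left(374519 + \sqrt{21 + 467}\right) + 418289 = \left(374519 + \sqrt{488}\right) + 418289 = \left(374519 + 2 \sqrt{122}\right) + 418289 = 792808 + 2 \sqrt{122}$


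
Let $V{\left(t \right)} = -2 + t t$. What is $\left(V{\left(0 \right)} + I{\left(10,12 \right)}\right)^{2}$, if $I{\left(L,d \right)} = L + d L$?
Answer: $16384$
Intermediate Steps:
$V{\left(t \right)} = -2 + t^{2}$
$I{\left(L,d \right)} = L + L d$
$\left(V{\left(0 \right)} + I{\left(10,12 \right)}\right)^{2} = \left(\left(-2 + 0^{2}\right) + 10 \left(1 + 12\right)\right)^{2} = \left(\left(-2 + 0\right) + 10 \cdot 13\right)^{2} = \left(-2 + 130\right)^{2} = 128^{2} = 16384$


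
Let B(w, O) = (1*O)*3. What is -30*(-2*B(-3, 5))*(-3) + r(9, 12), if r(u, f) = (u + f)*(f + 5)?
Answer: -2343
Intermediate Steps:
B(w, O) = 3*O (B(w, O) = O*3 = 3*O)
r(u, f) = (5 + f)*(f + u) (r(u, f) = (f + u)*(5 + f) = (5 + f)*(f + u))
-30*(-2*B(-3, 5))*(-3) + r(9, 12) = -30*(-6*5)*(-3) + (12² + 5*12 + 5*9 + 12*9) = -30*(-2*15)*(-3) + (144 + 60 + 45 + 108) = -(-900)*(-3) + 357 = -30*90 + 357 = -2700 + 357 = -2343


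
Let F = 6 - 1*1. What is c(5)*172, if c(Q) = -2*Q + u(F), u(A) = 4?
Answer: -1032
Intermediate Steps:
F = 5 (F = 6 - 1 = 5)
c(Q) = 4 - 2*Q (c(Q) = -2*Q + 4 = 4 - 2*Q)
c(5)*172 = (4 - 2*5)*172 = (4 - 10)*172 = -6*172 = -1032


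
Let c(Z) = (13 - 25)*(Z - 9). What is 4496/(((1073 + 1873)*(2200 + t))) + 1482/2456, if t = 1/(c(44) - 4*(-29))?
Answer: 730828632283/1209753058356 ≈ 0.60411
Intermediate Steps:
c(Z) = 108 - 12*Z (c(Z) = -12*(-9 + Z) = 108 - 12*Z)
t = -1/304 (t = 1/((108 - 12*44) - 4*(-29)) = 1/((108 - 528) + 116) = 1/(-420 + 116) = 1/(-304) = -1/304 ≈ -0.0032895)
4496/(((1073 + 1873)*(2200 + t))) + 1482/2456 = 4496/(((1073 + 1873)*(2200 - 1/304))) + 1482/2456 = 4496/((2946*(668799/304))) + 1482*(1/2456) = 4496/(985140927/152) + 741/1228 = 4496*(152/985140927) + 741/1228 = 683392/985140927 + 741/1228 = 730828632283/1209753058356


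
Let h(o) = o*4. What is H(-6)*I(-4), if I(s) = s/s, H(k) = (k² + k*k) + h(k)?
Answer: 48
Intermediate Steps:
h(o) = 4*o
H(k) = 2*k² + 4*k (H(k) = (k² + k*k) + 4*k = (k² + k²) + 4*k = 2*k² + 4*k)
I(s) = 1
H(-6)*I(-4) = (2*(-6)*(2 - 6))*1 = (2*(-6)*(-4))*1 = 48*1 = 48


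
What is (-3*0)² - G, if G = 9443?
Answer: -9443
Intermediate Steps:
(-3*0)² - G = (-3*0)² - 1*9443 = 0² - 9443 = 0 - 9443 = -9443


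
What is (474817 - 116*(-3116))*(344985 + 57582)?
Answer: 336655912791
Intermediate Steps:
(474817 - 116*(-3116))*(344985 + 57582) = (474817 + 361456)*402567 = 836273*402567 = 336655912791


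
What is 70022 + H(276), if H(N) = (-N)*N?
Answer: -6154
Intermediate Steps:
H(N) = -N²
70022 + H(276) = 70022 - 1*276² = 70022 - 1*76176 = 70022 - 76176 = -6154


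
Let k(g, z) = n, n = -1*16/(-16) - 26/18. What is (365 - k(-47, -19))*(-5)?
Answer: -16445/9 ≈ -1827.2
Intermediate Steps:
n = -4/9 (n = -16*(-1/16) - 26*1/18 = 1 - 13/9 = -4/9 ≈ -0.44444)
k(g, z) = -4/9
(365 - k(-47, -19))*(-5) = (365 - 1*(-4/9))*(-5) = (365 + 4/9)*(-5) = (3289/9)*(-5) = -16445/9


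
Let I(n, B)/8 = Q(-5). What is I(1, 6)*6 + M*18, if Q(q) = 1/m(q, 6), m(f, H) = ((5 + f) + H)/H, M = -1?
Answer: 30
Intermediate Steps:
m(f, H) = (5 + H + f)/H
Q(q) = 1/(11/6 + q/6) (Q(q) = 1/((5 + 6 + q)/6) = 1/((11 + q)/6) = 1/(11/6 + q/6))
I(n, B) = 8 (I(n, B) = 8*(6/(11 - 5)) = 8*(6/6) = 8*(6*(1/6)) = 8*1 = 8)
I(1, 6)*6 + M*18 = 8*6 - 1*18 = 48 - 18 = 30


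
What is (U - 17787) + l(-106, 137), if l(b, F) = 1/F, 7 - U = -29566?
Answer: 1614683/137 ≈ 11786.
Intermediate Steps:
U = 29573 (U = 7 - 1*(-29566) = 7 + 29566 = 29573)
(U - 17787) + l(-106, 137) = (29573 - 17787) + 1/137 = 11786 + 1/137 = 1614683/137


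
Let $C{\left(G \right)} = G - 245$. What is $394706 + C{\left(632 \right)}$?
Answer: $395093$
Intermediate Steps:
$C{\left(G \right)} = -245 + G$ ($C{\left(G \right)} = G - 245 = -245 + G$)
$394706 + C{\left(632 \right)} = 394706 + \left(-245 + 632\right) = 394706 + 387 = 395093$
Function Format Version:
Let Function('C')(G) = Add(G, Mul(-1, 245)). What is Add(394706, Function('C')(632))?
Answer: 395093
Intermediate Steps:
Function('C')(G) = Add(-245, G) (Function('C')(G) = Add(G, -245) = Add(-245, G))
Add(394706, Function('C')(632)) = Add(394706, Add(-245, 632)) = Add(394706, 387) = 395093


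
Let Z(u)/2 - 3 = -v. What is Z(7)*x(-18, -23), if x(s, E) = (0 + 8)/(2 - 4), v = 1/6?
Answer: -68/3 ≈ -22.667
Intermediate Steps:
v = 1/6 ≈ 0.16667
x(s, E) = -4 (x(s, E) = 8/(-2) = 8*(-1/2) = -4)
Z(u) = 17/3 (Z(u) = 6 + 2*(-1*1/6) = 6 + 2*(-1/6) = 6 - 1/3 = 17/3)
Z(7)*x(-18, -23) = (17/3)*(-4) = -68/3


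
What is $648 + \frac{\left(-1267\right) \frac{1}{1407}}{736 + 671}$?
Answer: $\frac{183258755}{282807} \approx 648.0$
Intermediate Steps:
$648 + \frac{\left(-1267\right) \frac{1}{1407}}{736 + 671} = 648 + \frac{\left(-1267\right) \frac{1}{1407}}{1407} = 648 + \frac{1}{1407} \left(- \frac{181}{201}\right) = 648 - \frac{181}{282807} = \frac{183258755}{282807}$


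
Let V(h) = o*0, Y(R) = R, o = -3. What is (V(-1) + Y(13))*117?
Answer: 1521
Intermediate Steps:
V(h) = 0 (V(h) = -3*0 = 0)
(V(-1) + Y(13))*117 = (0 + 13)*117 = 13*117 = 1521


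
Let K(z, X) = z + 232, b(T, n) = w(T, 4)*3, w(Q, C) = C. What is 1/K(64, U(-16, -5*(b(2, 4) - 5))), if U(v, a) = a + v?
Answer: 1/296 ≈ 0.0033784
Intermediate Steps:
b(T, n) = 12 (b(T, n) = 4*3 = 12)
K(z, X) = 232 + z
1/K(64, U(-16, -5*(b(2, 4) - 5))) = 1/(232 + 64) = 1/296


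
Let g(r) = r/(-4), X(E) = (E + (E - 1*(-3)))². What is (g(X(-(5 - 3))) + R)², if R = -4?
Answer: 289/16 ≈ 18.063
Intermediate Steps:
X(E) = (3 + 2*E)² (X(E) = (E + (E + 3))² = (E + (3 + E))² = (3 + 2*E)²)
g(r) = -r/4 (g(r) = r*(-¼) = -r/4)
(g(X(-(5 - 3))) + R)² = (-(3 + 2*(-(5 - 3)))²/4 - 4)² = (-(3 + 2*(-1*2))²/4 - 4)² = (-(3 + 2*(-2))²/4 - 4)² = (-(3 - 4)²/4 - 4)² = (-¼*(-1)² - 4)² = (-¼*1 - 4)² = (-¼ - 4)² = (-17/4)² = 289/16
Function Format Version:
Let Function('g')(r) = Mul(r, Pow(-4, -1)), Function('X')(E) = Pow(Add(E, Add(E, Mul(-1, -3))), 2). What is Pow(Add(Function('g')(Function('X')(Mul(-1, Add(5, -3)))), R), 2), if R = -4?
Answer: Rational(289, 16) ≈ 18.063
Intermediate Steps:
Function('X')(E) = Pow(Add(3, Mul(2, E)), 2) (Function('X')(E) = Pow(Add(E, Add(E, 3)), 2) = Pow(Add(E, Add(3, E)), 2) = Pow(Add(3, Mul(2, E)), 2))
Function('g')(r) = Mul(Rational(-1, 4), r) (Function('g')(r) = Mul(r, Rational(-1, 4)) = Mul(Rational(-1, 4), r))
Pow(Add(Function('g')(Function('X')(Mul(-1, Add(5, -3)))), R), 2) = Pow(Add(Mul(Rational(-1, 4), Pow(Add(3, Mul(2, Mul(-1, Add(5, -3)))), 2)), -4), 2) = Pow(Add(Mul(Rational(-1, 4), Pow(Add(3, Mul(2, Mul(-1, 2))), 2)), -4), 2) = Pow(Add(Mul(Rational(-1, 4), Pow(Add(3, Mul(2, -2)), 2)), -4), 2) = Pow(Add(Mul(Rational(-1, 4), Pow(Add(3, -4), 2)), -4), 2) = Pow(Add(Mul(Rational(-1, 4), Pow(-1, 2)), -4), 2) = Pow(Add(Mul(Rational(-1, 4), 1), -4), 2) = Pow(Add(Rational(-1, 4), -4), 2) = Pow(Rational(-17, 4), 2) = Rational(289, 16)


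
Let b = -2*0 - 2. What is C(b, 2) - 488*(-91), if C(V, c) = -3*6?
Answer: 44390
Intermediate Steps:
b = -2 (b = 0 - 2 = -2)
C(V, c) = -18
C(b, 2) - 488*(-91) = -18 - 488*(-91) = -18 + 44408 = 44390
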